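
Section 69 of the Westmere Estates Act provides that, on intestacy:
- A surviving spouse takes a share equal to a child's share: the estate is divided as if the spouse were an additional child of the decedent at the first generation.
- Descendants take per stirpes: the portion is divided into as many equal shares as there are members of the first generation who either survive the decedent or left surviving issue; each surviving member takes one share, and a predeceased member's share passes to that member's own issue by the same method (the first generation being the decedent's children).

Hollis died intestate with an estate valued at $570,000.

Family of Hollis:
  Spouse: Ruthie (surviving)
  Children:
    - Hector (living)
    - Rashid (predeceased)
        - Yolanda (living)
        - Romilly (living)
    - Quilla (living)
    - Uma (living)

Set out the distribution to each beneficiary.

Ruthie: $114,000; Hector: $114,000; Yolanda: $57,000; Romilly: $57,000; Quilla: $114,000; Uma: $114,000

The spouse counts as an additional share at the children's level, so there are 5 primary shares of $114,000. Ruthie takes one such share ($114,000).
The children's combined portion ($456,000) is divided into 4 shares of $114,000: Hector, Quilla, and Uma each take $114,000; Rashid's $114,000 share passes to Rashid's issue.
Rashid's share ($114,000) is divided into 2 shares of $57,000: Yolanda and Romilly each take $57,000.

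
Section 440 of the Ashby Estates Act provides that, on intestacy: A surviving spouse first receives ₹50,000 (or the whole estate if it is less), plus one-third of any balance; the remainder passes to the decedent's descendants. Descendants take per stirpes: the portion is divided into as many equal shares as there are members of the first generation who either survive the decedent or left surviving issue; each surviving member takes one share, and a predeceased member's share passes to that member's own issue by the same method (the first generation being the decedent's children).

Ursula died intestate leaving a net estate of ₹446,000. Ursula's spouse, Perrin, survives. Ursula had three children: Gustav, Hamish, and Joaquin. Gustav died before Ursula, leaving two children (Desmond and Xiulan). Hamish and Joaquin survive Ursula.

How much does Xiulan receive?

Perrin first takes ₹50,000, leaving a balance of ₹396,000. Perrin then takes one-third of the balance (₹132,000), for a total of ₹182,000. The remaining ₹264,000 passes to the descendants.
The descendants' portion (₹264,000) is divided into 3 shares of ₹88,000: Hamish and Joaquin each take ₹88,000; Gustav's ₹88,000 share passes to Gustav's issue.
Gustav's share (₹88,000) is divided into 2 shares of ₹44,000: Desmond and Xiulan each take ₹44,000.

Xiulan receives ₹44,000.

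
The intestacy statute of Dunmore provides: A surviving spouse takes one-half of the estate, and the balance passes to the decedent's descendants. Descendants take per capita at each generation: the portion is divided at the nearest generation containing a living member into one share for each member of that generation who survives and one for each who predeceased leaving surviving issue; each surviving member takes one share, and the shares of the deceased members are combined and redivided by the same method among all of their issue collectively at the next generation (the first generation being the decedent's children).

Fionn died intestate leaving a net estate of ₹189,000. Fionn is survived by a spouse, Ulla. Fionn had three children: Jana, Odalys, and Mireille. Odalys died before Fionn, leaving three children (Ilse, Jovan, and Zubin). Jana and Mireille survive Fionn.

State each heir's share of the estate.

Ulla: ₹94,500; Jana: ₹31,500; Ilse: ₹10,500; Jovan: ₹10,500; Zubin: ₹10,500; Mireille: ₹31,500

Ulla takes one-half of ₹189,000 = ₹94,500. The remaining ₹94,500 passes to the descendants.
The descendants' portion (₹94,500) is divided at the children's generation into 3 shares of ₹31,500. Jana and Mireille each take ₹31,500. The remaining share for the deceased Odalys (₹31,500) is carried to the next generation.
That pool (₹31,500) is divided at the grandchildren's generation equally among Ilse, Jovan, and Zubin: ₹10,500 each.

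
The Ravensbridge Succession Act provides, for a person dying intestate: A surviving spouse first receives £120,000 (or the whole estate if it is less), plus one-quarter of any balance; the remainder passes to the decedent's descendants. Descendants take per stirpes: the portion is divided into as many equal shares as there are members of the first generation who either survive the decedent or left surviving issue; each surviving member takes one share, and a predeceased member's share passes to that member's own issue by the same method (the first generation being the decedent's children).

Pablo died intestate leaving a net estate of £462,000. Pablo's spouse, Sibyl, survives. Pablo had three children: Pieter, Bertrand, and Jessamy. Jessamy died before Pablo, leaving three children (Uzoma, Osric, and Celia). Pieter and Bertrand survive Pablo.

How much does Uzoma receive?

Uzoma receives £28,500.

Sibyl first takes £120,000, leaving a balance of £342,000. Sibyl then takes one-quarter of the balance (£85,500), for a total of £205,500. The remaining £256,500 passes to the descendants.
The descendants' portion (£256,500) is divided into 3 shares of £85,500: Pieter and Bertrand each take £85,500; Jessamy's £85,500 share passes to Jessamy's issue.
Jessamy's share (£85,500) is divided into 3 shares of £28,500: Uzoma, Osric, and Celia each take £28,500.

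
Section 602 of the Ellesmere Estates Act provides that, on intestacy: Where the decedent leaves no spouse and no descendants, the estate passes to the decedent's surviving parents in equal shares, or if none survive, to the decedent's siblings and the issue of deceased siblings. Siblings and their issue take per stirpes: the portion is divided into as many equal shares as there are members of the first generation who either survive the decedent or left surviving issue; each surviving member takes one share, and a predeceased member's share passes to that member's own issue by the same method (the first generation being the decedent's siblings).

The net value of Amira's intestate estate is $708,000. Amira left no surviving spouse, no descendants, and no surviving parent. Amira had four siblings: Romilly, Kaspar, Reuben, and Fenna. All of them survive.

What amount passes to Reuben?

The entire $708,000 passes to the siblings and their issue.
That amount ($708,000) is divided into 4 shares of $177,000: Romilly, Kaspar, Reuben, and Fenna each take $177,000.

Reuben receives $177,000.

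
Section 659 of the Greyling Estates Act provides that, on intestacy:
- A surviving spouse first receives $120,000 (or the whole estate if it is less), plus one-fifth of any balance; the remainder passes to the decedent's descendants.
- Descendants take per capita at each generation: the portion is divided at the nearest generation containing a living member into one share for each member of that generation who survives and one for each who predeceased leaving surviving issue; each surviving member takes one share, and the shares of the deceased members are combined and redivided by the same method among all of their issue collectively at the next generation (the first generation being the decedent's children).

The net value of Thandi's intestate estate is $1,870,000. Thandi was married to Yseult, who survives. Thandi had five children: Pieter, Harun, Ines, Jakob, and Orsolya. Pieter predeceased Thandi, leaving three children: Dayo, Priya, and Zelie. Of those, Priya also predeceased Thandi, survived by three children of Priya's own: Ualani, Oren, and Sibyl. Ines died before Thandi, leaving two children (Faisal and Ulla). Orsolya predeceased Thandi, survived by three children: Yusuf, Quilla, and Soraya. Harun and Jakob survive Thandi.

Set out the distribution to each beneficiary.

Yseult: $470,000; Dayo: $105,000; Ualani: $35,000; Oren: $35,000; Sibyl: $35,000; Zelie: $105,000; Harun: $280,000; Faisal: $105,000; Ulla: $105,000; Jakob: $280,000; Yusuf: $105,000; Quilla: $105,000; Soraya: $105,000

Yseult first takes $120,000, leaving a balance of $1,750,000. Yseult then takes one-fifth of the balance ($350,000), for a total of $470,000. The remaining $1,400,000 passes to the descendants.
The descendants' portion ($1,400,000) is divided at the children's generation into 5 shares of $280,000. Harun and Jakob each take $280,000. The 3 shares of the deceased (Pieter, Ines, and Orsolya) are combined into a pool of $840,000.
That pool ($840,000) is divided at the grandchildren's generation into 8 shares of $105,000. Dayo, Zelie, Faisal, Ulla, Yusuf, Quilla, and Soraya each take $105,000. The remaining share for the deceased Priya ($105,000) is carried to the next generation.
That pool ($105,000) is divided at the great-grandchildren's generation equally among Ualani, Oren, and Sibyl: $35,000 each.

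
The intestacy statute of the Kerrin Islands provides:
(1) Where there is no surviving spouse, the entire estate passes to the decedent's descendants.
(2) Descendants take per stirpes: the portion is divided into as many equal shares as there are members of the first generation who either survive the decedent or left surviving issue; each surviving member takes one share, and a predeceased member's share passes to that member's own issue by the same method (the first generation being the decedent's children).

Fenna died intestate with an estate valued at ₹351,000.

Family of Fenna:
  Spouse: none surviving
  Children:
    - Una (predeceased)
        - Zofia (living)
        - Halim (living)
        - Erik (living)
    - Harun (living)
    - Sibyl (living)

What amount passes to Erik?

The entire ₹351,000 passes to the descendants.
That amount (₹351,000) is divided into 3 shares of ₹117,000: Harun and Sibyl each take ₹117,000; Una's ₹117,000 share passes to Una's issue.
Una's share (₹117,000) is divided into 3 shares of ₹39,000: Zofia, Halim, and Erik each take ₹39,000.

Erik receives ₹39,000.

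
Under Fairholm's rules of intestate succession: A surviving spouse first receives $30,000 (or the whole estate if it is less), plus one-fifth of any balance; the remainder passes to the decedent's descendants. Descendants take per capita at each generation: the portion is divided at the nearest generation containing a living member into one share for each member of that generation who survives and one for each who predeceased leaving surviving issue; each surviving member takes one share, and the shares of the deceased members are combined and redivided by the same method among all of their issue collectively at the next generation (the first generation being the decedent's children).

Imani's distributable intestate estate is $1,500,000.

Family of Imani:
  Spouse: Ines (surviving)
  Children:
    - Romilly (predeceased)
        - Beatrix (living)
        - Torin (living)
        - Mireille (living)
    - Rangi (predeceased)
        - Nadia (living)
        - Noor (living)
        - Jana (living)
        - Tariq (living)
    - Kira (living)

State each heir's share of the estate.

Ines first takes $30,000, leaving a balance of $1,470,000. Ines then takes one-fifth of the balance ($294,000), for a total of $324,000. The remaining $1,176,000 passes to the descendants.
The descendants' portion ($1,176,000) is divided at the children's generation into 3 shares of $392,000. Kira takes $392,000. The 2 shares of the deceased (Romilly and Rangi) are combined into a pool of $784,000.
That pool ($784,000) is divided at the grandchildren's generation equally among Beatrix, Torin, Mireille, Nadia, Noor, Jana, and Tariq: $112,000 each.

Ines: $324,000; Beatrix: $112,000; Torin: $112,000; Mireille: $112,000; Nadia: $112,000; Noor: $112,000; Jana: $112,000; Tariq: $112,000; Kira: $392,000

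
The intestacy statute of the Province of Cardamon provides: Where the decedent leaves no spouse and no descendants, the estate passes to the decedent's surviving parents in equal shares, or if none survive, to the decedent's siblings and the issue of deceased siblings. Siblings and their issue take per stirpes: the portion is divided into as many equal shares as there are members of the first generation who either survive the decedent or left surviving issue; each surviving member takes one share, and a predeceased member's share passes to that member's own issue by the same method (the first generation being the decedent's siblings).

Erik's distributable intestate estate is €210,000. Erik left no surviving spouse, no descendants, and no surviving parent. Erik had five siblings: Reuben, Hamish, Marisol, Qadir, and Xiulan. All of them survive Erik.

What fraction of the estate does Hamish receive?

The entire €210,000 passes to the siblings and their issue.
That amount (€210,000) is divided into 5 shares of €42,000: Reuben, Hamish, Marisol, Qadir, and Xiulan each take €42,000.

Hamish receives 1/5 of the estate.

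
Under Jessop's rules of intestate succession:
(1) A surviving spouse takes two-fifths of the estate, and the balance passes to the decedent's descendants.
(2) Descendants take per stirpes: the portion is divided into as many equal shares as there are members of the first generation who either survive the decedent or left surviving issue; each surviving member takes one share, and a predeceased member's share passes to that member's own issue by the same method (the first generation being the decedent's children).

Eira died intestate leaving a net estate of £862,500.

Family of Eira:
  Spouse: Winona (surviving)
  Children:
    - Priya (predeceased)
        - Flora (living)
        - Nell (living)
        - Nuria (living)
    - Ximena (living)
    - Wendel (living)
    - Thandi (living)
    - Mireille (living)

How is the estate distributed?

Winona: £345,000; Flora: £34,500; Nell: £34,500; Nuria: £34,500; Ximena: £103,500; Wendel: £103,500; Thandi: £103,500; Mireille: £103,500

Winona takes two-fifths of £862,500 = £345,000. The remaining £517,500 passes to the descendants.
The descendants' portion (£517,500) is divided into 5 shares of £103,500: Ximena, Wendel, Thandi, and Mireille each take £103,500; Priya's £103,500 share passes to Priya's issue.
Priya's share (£103,500) is divided into 3 shares of £34,500: Flora, Nell, and Nuria each take £34,500.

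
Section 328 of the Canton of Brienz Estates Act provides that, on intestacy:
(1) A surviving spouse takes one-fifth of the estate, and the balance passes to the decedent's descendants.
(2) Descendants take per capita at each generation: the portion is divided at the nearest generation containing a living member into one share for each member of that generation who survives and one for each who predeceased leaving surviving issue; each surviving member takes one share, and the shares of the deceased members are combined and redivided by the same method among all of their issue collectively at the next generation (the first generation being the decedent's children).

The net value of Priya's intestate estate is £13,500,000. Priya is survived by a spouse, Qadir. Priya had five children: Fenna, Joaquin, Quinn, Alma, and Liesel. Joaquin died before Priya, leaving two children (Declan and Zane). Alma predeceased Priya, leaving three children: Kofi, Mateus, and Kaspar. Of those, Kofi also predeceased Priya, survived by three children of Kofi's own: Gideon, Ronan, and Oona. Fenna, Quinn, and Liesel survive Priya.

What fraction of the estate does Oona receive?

Qadir takes one-fifth of £13,500,000 = £2,700,000. The remaining £10,800,000 passes to the descendants.
The descendants' portion (£10,800,000) is divided at the children's generation into 5 shares of £2,160,000. Fenna, Quinn, and Liesel each take £2,160,000. The 2 shares of the deceased (Joaquin and Alma) are combined into a pool of £4,320,000.
That pool (£4,320,000) is divided at the grandchildren's generation into 5 shares of £864,000. Declan, Zane, Mateus, and Kaspar each take £864,000. The remaining share for the deceased Kofi (£864,000) is carried to the next generation.
That pool (£864,000) is divided at the great-grandchildren's generation equally among Gideon, Ronan, and Oona: £288,000 each.

Oona receives 8/375 of the estate.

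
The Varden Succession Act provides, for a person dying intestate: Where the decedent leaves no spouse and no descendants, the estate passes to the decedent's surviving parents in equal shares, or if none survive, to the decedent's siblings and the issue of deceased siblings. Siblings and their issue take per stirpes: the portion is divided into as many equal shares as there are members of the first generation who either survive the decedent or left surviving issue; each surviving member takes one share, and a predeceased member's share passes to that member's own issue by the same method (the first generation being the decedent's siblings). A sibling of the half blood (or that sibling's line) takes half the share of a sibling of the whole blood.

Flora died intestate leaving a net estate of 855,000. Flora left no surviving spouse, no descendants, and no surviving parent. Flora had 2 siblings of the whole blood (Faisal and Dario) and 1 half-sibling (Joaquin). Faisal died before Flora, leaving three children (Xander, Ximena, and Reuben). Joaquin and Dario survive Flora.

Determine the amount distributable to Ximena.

Ximena receives 114,000.

The entire 855,000 passes to the siblings and their issue.
Counting each half-blood sibling's line as half a unit, there are 5/2 units in 855,000, so one unit is 342,000. Whole-blood lines (Faisal and Dario) take 342,000 each; half-blood lines (Joaquin) take 171,000 each.
Faisal's share (342,000) is divided into 3 shares of 114,000: Xander, Ximena, and Reuben each take 114,000.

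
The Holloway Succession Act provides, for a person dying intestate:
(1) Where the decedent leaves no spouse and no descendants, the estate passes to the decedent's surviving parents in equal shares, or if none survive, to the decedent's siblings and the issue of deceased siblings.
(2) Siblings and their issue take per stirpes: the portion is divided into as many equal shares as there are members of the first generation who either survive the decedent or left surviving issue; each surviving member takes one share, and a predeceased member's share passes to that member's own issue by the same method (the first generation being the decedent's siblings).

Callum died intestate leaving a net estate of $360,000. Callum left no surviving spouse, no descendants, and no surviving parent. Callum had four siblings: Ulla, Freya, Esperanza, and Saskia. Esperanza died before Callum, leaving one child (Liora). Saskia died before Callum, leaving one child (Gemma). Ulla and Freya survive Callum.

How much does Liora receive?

The entire $360,000 passes to the siblings and their issue.
That amount ($360,000) is divided into 4 shares of $90,000: Ulla and Freya each take $90,000; Esperanza's $90,000 share passes to Esperanza's issue; Saskia's $90,000 share passes to Saskia's issue.
Esperanza's share ($90,000) passes entirely to Liora.
Saskia's share ($90,000) passes entirely to Gemma.

Liora receives $90,000.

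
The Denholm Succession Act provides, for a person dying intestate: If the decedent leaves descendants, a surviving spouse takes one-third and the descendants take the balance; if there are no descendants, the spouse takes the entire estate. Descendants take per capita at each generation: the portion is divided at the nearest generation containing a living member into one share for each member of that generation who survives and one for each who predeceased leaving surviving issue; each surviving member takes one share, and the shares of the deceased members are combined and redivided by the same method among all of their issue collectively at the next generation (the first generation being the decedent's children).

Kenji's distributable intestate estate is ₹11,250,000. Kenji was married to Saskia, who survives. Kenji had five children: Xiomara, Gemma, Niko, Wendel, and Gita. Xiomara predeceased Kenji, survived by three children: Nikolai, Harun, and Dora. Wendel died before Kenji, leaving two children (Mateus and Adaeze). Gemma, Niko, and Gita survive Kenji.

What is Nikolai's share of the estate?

Nikolai receives ₹600,000.

Saskia takes one-third of ₹11,250,000 = ₹3,750,000. The remaining ₹7,500,000 passes to the descendants.
The descendants' portion (₹7,500,000) is divided at the children's generation into 5 shares of ₹1,500,000. Gemma, Niko, and Gita each take ₹1,500,000. The 2 shares of the deceased (Xiomara and Wendel) are combined into a pool of ₹3,000,000.
That pool (₹3,000,000) is divided at the grandchildren's generation equally among Nikolai, Harun, Dora, Mateus, and Adaeze: ₹600,000 each.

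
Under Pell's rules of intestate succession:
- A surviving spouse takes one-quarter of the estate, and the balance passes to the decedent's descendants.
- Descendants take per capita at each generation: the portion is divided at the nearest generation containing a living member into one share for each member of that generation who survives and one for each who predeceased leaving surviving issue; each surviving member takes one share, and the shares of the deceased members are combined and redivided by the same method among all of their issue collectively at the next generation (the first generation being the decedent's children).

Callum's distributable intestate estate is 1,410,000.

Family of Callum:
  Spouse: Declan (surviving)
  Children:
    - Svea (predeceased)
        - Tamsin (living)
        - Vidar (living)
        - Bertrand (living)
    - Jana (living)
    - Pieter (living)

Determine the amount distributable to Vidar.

Vidar receives 117,500.

Declan takes one-quarter of 1,410,000 = 352,500. The remaining 1,057,500 passes to the descendants.
The descendants' portion (1,057,500) is divided at the children's generation into 3 shares of 352,500. Jana and Pieter each take 352,500. The remaining share for the deceased Svea (352,500) is carried to the next generation.
That pool (352,500) is divided at the grandchildren's generation equally among Tamsin, Vidar, and Bertrand: 117,500 each.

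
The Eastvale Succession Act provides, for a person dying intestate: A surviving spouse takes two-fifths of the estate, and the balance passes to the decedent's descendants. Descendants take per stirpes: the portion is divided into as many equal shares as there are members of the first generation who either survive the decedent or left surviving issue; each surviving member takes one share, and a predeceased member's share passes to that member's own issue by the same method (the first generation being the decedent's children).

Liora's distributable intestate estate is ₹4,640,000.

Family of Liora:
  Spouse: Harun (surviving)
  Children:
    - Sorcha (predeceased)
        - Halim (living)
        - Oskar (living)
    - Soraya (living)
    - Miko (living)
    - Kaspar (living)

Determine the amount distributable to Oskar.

Oskar receives ₹348,000.

Harun takes two-fifths of ₹4,640,000 = ₹1,856,000. The remaining ₹2,784,000 passes to the descendants.
The descendants' portion (₹2,784,000) is divided into 4 shares of ₹696,000: Soraya, Miko, and Kaspar each take ₹696,000; Sorcha's ₹696,000 share passes to Sorcha's issue.
Sorcha's share (₹696,000) is divided into 2 shares of ₹348,000: Halim and Oskar each take ₹348,000.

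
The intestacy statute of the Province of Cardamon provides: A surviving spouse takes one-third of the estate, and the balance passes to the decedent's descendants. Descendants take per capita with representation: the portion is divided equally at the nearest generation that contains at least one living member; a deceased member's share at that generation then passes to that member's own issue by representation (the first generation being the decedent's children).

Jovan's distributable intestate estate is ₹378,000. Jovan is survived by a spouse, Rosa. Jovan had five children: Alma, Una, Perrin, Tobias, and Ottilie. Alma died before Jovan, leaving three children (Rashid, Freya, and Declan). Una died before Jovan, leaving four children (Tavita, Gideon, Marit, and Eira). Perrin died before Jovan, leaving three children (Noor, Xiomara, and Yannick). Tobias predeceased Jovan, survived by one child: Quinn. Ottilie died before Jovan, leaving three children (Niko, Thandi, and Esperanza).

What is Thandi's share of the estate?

Rosa takes one-third of ₹378,000 = ₹126,000. The remaining ₹252,000 passes to the descendants.
No child survives, so the initial division is made at the grandchildren's generation.
The descendants' portion (₹252,000) is divided into 14 shares of ₹18,000: Rashid, Freya, Declan, Tavita, Gideon, Marit, Eira, Noor, Xiomara, Yannick, Quinn, Niko, Thandi, and Esperanza each take ₹18,000.

Thandi receives ₹18,000.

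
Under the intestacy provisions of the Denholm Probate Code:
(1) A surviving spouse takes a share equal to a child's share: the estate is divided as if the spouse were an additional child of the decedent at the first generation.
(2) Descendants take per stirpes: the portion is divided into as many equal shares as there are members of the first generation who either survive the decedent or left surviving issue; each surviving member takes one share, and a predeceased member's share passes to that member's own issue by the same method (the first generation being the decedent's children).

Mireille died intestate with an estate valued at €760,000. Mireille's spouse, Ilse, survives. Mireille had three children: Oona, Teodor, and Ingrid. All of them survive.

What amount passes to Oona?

The spouse counts as an additional share at the children's level, so there are 4 primary shares of €190,000. Ilse takes one such share (€190,000).
The children's combined portion (€570,000) is divided into 3 shares of €190,000: Oona, Teodor, and Ingrid each take €190,000.

Oona receives €190,000.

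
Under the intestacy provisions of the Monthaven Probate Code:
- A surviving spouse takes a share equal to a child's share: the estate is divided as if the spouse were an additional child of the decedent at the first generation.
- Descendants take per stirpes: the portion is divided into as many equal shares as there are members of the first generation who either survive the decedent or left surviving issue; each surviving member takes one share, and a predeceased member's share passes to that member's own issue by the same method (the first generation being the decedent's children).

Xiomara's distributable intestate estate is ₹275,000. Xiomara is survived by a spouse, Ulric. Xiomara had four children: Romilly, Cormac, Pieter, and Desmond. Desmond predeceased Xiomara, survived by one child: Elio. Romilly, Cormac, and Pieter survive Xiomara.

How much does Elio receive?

Elio receives ₹55,000.

The spouse counts as an additional share at the children's level, so there are 5 primary shares of ₹55,000. Ulric takes one such share (₹55,000).
The children's combined portion (₹220,000) is divided into 4 shares of ₹55,000: Romilly, Cormac, and Pieter each take ₹55,000; Desmond's ₹55,000 share passes to Desmond's issue.
Desmond's share (₹55,000) passes entirely to Elio.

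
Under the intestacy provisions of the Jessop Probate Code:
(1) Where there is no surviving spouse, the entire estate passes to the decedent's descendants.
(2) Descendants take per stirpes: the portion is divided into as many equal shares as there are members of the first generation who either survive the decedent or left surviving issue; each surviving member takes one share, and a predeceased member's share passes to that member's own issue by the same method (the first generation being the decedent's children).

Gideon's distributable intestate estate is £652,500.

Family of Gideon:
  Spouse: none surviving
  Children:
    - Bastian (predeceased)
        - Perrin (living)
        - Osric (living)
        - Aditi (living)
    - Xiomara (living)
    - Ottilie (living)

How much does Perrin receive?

Perrin receives £72,500.

The entire £652,500 passes to the descendants.
That amount (£652,500) is divided into 3 shares of £217,500: Xiomara and Ottilie each take £217,500; Bastian's £217,500 share passes to Bastian's issue.
Bastian's share (£217,500) is divided into 3 shares of £72,500: Perrin, Osric, and Aditi each take £72,500.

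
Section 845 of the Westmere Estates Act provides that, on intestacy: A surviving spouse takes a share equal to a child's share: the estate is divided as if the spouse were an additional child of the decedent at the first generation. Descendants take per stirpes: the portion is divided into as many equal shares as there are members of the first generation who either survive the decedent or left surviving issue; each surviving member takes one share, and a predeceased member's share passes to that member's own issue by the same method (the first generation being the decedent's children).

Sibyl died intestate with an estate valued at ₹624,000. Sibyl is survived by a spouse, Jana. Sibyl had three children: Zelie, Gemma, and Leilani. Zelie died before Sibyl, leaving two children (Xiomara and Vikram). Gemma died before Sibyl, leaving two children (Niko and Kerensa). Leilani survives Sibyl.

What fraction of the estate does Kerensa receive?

The spouse counts as an additional share at the children's level, so there are 4 primary shares of ₹156,000. Jana takes one such share (₹156,000).
The children's combined portion (₹468,000) is divided into 3 shares of ₹156,000: Leilani takes ₹156,000; Zelie's ₹156,000 share passes to Zelie's issue; Gemma's ₹156,000 share passes to Gemma's issue.
Zelie's share (₹156,000) is divided into 2 shares of ₹78,000: Xiomara and Vikram each take ₹78,000.
Gemma's share (₹156,000) is divided into 2 shares of ₹78,000: Niko and Kerensa each take ₹78,000.

Kerensa receives 1/8 of the estate.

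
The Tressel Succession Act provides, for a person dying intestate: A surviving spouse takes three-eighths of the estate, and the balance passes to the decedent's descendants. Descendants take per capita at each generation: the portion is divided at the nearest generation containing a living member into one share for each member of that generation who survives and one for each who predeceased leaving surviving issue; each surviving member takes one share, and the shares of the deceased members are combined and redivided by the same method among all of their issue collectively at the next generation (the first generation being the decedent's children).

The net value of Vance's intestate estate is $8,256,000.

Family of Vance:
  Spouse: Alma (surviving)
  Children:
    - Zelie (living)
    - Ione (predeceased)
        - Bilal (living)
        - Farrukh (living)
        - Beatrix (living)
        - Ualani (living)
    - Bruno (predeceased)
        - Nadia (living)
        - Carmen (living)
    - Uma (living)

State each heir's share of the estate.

Alma takes three-eighths of $8,256,000 = $3,096,000. The remaining $5,160,000 passes to the descendants.
The descendants' portion ($5,160,000) is divided at the children's generation into 4 shares of $1,290,000. Zelie and Uma each take $1,290,000. The 2 shares of the deceased (Ione and Bruno) are combined into a pool of $2,580,000.
That pool ($2,580,000) is divided at the grandchildren's generation equally among Bilal, Farrukh, Beatrix, Ualani, Nadia, and Carmen: $430,000 each.

Alma: $3,096,000; Zelie: $1,290,000; Bilal: $430,000; Farrukh: $430,000; Beatrix: $430,000; Ualani: $430,000; Nadia: $430,000; Carmen: $430,000; Uma: $1,290,000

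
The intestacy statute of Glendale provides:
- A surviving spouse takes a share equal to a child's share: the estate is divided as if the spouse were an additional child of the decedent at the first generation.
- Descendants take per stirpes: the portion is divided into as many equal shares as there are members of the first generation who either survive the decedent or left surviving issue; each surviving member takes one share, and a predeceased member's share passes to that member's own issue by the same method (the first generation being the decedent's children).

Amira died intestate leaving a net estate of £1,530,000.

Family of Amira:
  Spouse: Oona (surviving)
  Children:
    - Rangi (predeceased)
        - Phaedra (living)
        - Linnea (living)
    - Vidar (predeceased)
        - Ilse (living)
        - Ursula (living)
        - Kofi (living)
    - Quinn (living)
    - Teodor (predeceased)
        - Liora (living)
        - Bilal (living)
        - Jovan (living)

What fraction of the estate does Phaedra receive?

The spouse counts as an additional share at the children's level, so there are 5 primary shares of £306,000. Oona takes one such share (£306,000).
The children's combined portion (£1,224,000) is divided into 4 shares of £306,000: Quinn takes £306,000; Rangi's £306,000 share passes to Rangi's issue; Vidar's £306,000 share passes to Vidar's issue; Teodor's £306,000 share passes to Teodor's issue.
Rangi's share (£306,000) is divided into 2 shares of £153,000: Phaedra and Linnea each take £153,000.
Vidar's share (£306,000) is divided into 3 shares of £102,000: Ilse, Ursula, and Kofi each take £102,000.
Teodor's share (£306,000) is divided into 3 shares of £102,000: Liora, Bilal, and Jovan each take £102,000.

Phaedra receives 1/10 of the estate.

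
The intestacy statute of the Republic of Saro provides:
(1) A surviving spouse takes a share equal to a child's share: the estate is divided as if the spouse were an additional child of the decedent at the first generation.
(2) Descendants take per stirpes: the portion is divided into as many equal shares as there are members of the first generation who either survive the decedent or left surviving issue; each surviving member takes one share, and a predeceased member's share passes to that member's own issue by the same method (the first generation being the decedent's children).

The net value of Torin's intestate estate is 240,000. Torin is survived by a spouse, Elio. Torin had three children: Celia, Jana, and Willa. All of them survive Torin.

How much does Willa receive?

Willa receives 60,000.

The spouse counts as an additional share at the children's level, so there are 4 primary shares of 60,000. Elio takes one such share (60,000).
The children's combined portion (180,000) is divided into 3 shares of 60,000: Celia, Jana, and Willa each take 60,000.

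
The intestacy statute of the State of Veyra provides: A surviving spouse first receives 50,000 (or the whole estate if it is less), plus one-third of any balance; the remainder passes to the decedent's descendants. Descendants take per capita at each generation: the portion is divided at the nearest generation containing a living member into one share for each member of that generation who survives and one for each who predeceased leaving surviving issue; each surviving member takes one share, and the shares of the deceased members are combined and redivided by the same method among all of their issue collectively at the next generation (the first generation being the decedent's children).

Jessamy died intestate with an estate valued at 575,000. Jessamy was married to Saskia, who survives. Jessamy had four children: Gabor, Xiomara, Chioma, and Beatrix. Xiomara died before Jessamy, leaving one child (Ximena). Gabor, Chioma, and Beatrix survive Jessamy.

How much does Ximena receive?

Saskia first takes 50,000, leaving a balance of 525,000. Saskia then takes one-third of the balance (175,000), for a total of 225,000. The remaining 350,000 passes to the descendants.
The descendants' portion (350,000) is divided at the children's generation into 4 shares of 87,500. Gabor, Chioma, and Beatrix each take 87,500. The remaining share for the deceased Xiomara (87,500) is carried to the next generation.
That pool (87,500) passes entirely to Ximena, the sole taker at the grandchildren's generation.

Ximena receives 87,500.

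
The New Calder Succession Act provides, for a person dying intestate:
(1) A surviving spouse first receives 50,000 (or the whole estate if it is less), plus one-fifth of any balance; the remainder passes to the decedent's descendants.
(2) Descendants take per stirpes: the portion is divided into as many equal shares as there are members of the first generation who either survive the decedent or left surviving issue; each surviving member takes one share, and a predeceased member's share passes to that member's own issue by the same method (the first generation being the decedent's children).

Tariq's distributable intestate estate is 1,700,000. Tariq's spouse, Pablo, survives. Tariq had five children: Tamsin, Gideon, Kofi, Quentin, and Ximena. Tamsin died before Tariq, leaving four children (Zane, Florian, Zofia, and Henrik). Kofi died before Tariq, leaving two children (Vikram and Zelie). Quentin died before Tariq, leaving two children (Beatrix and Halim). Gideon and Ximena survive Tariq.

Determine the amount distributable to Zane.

Pablo first takes 50,000, leaving a balance of 1,650,000. Pablo then takes one-fifth of the balance (330,000), for a total of 380,000. The remaining 1,320,000 passes to the descendants.
The descendants' portion (1,320,000) is divided into 5 shares of 264,000: Gideon and Ximena each take 264,000; Tamsin's 264,000 share passes to Tamsin's issue; Kofi's 264,000 share passes to Kofi's issue; Quentin's 264,000 share passes to Quentin's issue.
Tamsin's share (264,000) is divided into 4 shares of 66,000: Zane, Florian, Zofia, and Henrik each take 66,000.
Kofi's share (264,000) is divided into 2 shares of 132,000: Vikram and Zelie each take 132,000.
Quentin's share (264,000) is divided into 2 shares of 132,000: Beatrix and Halim each take 132,000.

Zane receives 66,000.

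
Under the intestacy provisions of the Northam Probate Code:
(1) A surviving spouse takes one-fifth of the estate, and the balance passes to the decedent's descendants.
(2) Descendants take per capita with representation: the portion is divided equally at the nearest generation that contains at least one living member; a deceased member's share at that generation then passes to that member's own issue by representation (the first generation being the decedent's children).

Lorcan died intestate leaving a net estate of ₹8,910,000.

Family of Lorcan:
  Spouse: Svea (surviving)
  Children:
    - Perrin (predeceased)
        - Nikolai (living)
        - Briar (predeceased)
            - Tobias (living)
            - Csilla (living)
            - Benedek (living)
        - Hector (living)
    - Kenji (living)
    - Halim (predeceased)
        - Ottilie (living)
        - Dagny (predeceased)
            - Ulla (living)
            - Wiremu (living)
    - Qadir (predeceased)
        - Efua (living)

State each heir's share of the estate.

Svea takes one-fifth of ₹8,910,000 = ₹1,782,000. The remaining ₹7,128,000 passes to the descendants.
The descendants' portion (₹7,128,000) is divided into 4 shares of ₹1,782,000: Kenji takes ₹1,782,000; Perrin's ₹1,782,000 share passes to Perrin's issue; Halim's ₹1,782,000 share passes to Halim's issue; Qadir's ₹1,782,000 share passes to Qadir's issue.
Perrin's share (₹1,782,000) is divided into 3 shares of ₹594,000: Nikolai and Hector each take ₹594,000; Briar's ₹594,000 share passes to Briar's issue.
Briar's share (₹594,000) is divided into 3 shares of ₹198,000: Tobias, Csilla, and Benedek each take ₹198,000.
Halim's share (₹1,782,000) is divided into 2 shares of ₹891,000: Ottilie takes ₹891,000; Dagny's ₹891,000 share passes to Dagny's issue.
Dagny's share (₹891,000) is divided into 2 shares of ₹445,500: Ulla and Wiremu each take ₹445,500.
Qadir's share (₹1,782,000) passes entirely to Efua.

Svea: ₹1,782,000; Nikolai: ₹594,000; Tobias: ₹198,000; Csilla: ₹198,000; Benedek: ₹198,000; Hector: ₹594,000; Kenji: ₹1,782,000; Ottilie: ₹891,000; Ulla: ₹445,500; Wiremu: ₹445,500; Efua: ₹1,782,000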